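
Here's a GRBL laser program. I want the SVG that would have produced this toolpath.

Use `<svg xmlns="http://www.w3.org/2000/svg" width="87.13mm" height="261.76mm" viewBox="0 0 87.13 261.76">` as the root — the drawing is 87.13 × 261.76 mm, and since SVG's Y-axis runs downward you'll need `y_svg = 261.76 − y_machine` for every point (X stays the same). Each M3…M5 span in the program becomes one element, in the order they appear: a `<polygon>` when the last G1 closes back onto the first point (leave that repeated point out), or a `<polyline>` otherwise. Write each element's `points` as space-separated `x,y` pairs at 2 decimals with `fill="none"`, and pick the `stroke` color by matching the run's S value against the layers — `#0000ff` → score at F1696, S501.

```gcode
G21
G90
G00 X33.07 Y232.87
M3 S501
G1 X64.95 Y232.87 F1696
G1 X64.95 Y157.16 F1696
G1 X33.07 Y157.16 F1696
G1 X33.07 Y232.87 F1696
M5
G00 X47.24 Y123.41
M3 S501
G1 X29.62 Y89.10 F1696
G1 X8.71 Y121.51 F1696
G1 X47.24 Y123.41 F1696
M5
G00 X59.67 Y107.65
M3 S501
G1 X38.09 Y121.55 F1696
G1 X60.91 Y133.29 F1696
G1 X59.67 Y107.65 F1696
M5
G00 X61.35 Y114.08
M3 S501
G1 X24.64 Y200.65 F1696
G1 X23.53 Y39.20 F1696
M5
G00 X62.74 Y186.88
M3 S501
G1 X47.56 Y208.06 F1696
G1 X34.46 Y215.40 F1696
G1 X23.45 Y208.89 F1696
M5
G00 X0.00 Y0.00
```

Machine Y-up, SVG Y-down with viewBox height 261.76, so y_svg = 261.76 − y_machine; X carries over. Every run uses S501, so all elements get stroke `#0000ff` (score).

Run 1: The run returns to its start, so emit a `<polygon>` with points (Y-flipped): 33.07,28.89 64.95,28.89 64.95,104.60 33.07,104.60.

Run 2: The run returns to its start, so emit a `<polygon>` with points (Y-flipped): 47.24,138.35 29.62,172.66 8.71,140.25.

Run 3: The run returns to its start, so emit a `<polygon>` with points (Y-flipped): 59.67,154.11 38.09,140.21 60.91,128.47.

Run 4: The run is open, so emit a `<polyline>` with points (Y-flipped): 61.35,147.68 24.64,61.11 23.53,222.56.

Run 5: The run is open, so emit a `<polyline>` with points (Y-flipped): 62.74,74.88 47.56,53.70 34.46,46.36 23.45,52.87.

<svg xmlns="http://www.w3.org/2000/svg" width="87.13mm" height="261.76mm" viewBox="0 0 87.13 261.76">
  <polygon points="33.07,28.89 64.95,28.89 64.95,104.60 33.07,104.60" fill="none" stroke="#0000ff"/>
  <polygon points="47.24,138.35 29.62,172.66 8.71,140.25" fill="none" stroke="#0000ff"/>
  <polygon points="59.67,154.11 38.09,140.21 60.91,128.47" fill="none" stroke="#0000ff"/>
  <polyline points="61.35,147.68 24.64,61.11 23.53,222.56" fill="none" stroke="#0000ff"/>
  <polyline points="62.74,74.88 47.56,53.70 34.46,46.36 23.45,52.87" fill="none" stroke="#0000ff"/>
</svg>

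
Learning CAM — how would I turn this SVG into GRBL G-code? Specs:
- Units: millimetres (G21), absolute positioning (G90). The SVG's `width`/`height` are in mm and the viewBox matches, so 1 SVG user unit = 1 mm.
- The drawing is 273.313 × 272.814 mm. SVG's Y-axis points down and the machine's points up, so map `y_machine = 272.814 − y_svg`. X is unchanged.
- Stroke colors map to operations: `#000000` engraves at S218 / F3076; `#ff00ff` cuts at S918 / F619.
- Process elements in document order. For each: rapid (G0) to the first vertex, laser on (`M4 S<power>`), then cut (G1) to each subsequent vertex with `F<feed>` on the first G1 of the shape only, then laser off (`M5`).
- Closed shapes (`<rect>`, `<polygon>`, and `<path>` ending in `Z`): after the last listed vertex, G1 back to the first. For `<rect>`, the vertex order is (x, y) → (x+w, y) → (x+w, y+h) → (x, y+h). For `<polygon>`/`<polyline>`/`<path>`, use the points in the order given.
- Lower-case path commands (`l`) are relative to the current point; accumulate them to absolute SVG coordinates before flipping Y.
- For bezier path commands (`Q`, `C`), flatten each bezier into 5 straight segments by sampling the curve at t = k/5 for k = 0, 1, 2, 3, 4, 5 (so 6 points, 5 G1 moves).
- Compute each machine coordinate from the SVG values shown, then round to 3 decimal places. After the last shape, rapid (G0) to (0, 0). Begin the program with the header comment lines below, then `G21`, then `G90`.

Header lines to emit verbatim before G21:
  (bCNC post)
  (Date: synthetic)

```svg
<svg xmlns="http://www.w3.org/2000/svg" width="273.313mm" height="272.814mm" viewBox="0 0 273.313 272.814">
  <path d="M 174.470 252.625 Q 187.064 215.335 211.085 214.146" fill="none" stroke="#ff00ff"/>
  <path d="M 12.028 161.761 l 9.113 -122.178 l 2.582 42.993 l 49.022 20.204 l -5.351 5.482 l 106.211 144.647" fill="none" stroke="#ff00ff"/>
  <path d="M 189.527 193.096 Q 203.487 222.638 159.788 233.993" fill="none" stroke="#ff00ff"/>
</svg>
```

(bCNC post)
(Date: synthetic)
G21
G90
G0 X174.470 Y20.189
M4 S918
G1 X179.965 Y33.661 F619
G1 X186.374 Y44.245
G1 X193.697 Y51.941
G1 X201.934 Y56.748
G1 X211.085 Y58.668
M5
G0 X12.028 Y111.053
M4 S918
G1 X21.141 Y233.231 F619
G1 X23.723 Y190.238
G1 X72.745 Y170.034
G1 X67.394 Y164.552
G1 X173.605 Y19.905
M5
G0 X189.527 Y79.718
M4 S918
G1 X192.805 Y68.629 F619
G1 X191.470 Y58.994
G1 X185.522 Y50.815
G1 X174.961 Y44.090
G1 X159.788 Y38.821
M5
G0 X0.000 Y0.000

Since the viewBox matches the mm dimensions, user units are millimetres directly. The only transform is the Y-flip y_m = 272.814 − y_svg.

Shape 1 is a quadratic bezier drawn with `<path>`. Its stroke #ff00ff means cut at S918, F619. After flipping Y the toolpath is (174.470,20.189) → (179.965,33.661) → (186.374,44.245) → (193.697,51.941) → (201.934,56.748) → (211.085,58.668).

Shape 2 is a open polyline drawn with `<path>`. Its stroke #ff00ff means cut at S918, F619. After flipping Y the toolpath is (12.028,111.053) → (21.141,233.231) → (23.723,190.238) → (72.745,170.034) → (67.394,164.552) → (173.605,19.905).

Shape 3 is a quadratic bezier drawn with `<path>`. Its stroke #ff00ff means cut at S918, F619. After flipping Y the toolpath is (189.527,79.718) → (192.805,68.629) → (191.470,58.994) → (185.522,50.815) → (174.961,44.090) → (159.788,38.821).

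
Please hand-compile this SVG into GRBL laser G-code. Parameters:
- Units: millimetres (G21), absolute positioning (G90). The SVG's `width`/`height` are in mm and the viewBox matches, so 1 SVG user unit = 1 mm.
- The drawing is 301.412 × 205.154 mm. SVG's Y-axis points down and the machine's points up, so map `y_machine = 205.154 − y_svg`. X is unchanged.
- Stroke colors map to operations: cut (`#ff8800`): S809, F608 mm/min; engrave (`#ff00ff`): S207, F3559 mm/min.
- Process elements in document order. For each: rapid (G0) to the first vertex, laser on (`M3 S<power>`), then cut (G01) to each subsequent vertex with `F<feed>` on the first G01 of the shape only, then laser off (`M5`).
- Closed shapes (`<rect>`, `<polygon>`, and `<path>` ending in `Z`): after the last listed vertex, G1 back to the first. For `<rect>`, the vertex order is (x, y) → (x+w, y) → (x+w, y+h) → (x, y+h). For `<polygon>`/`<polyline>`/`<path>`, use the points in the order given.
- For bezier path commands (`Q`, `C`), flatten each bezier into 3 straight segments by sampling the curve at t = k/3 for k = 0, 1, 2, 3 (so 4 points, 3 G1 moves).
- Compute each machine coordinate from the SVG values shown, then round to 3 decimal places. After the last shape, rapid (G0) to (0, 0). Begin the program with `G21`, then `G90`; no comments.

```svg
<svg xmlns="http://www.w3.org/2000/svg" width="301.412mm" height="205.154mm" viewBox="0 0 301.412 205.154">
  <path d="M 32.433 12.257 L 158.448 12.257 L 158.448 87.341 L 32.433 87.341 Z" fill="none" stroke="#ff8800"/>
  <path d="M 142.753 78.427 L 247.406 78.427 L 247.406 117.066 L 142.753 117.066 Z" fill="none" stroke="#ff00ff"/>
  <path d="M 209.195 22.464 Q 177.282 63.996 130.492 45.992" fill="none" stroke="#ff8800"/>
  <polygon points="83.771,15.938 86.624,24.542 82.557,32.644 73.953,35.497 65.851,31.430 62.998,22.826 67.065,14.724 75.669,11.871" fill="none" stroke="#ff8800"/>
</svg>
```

G21
G90
G0 X32.433 Y192.897
M3 S809
G01 X158.448 Y192.897 F608
G01 X158.448 Y117.813
G01 X32.433 Y117.813
G01 X32.433 Y192.897
M5
G0 X142.753 Y126.727
M3 S207
G01 X247.406 Y126.727 F3559
G01 X247.406 Y88.088
G01 X142.753 Y88.088
G01 X142.753 Y126.727
M5
G0 X209.195 Y182.690
M3 S809
G01 X186.267 Y161.617 F608
G01 X160.032 Y153.774
G01 X130.492 Y159.162
M5
G0 X83.771 Y189.216
M3 S809
G01 X86.624 Y180.612 F608
G01 X82.557 Y172.510
G01 X73.953 Y169.657
G01 X65.851 Y173.724
G01 X62.998 Y182.328
G01 X67.065 Y190.430
G01 X75.669 Y193.283
G01 X83.771 Y189.216
M5
G0 X0.000 Y0.000

viewBox `0 0 301.412 205.154` with mm width/height → 1 unit = 1 mm. Flip: y_m = 205.154 − y_svg.

**Shape 1** — `<path>` rectangle, stroke `#ff8800` → cut (S809, F608). Machine vertices: (32.433,192.897) → (158.448,192.897) → (158.448,117.813) → (32.433,117.813) → (32.433,192.897). Closed: final G1 returns to the first vertex.

**Shape 2** — `<path>` rectangle, stroke `#ff00ff` → engrave (S207, F3559). Machine vertices: (142.753,126.727) → (247.406,126.727) → (247.406,88.088) → (142.753,88.088) → (142.753,126.727). Closed: final G1 returns to the first vertex.

**Shape 3** — `<path>` quadratic bezier, stroke `#ff8800` → cut (S809, F608). Control points (SVG): P0=(209.195,22.464), P1=(177.282,63.996), P2=(130.492,45.992); sampled at t=k/3. Machine vertices: (209.195,182.690) → (186.267,161.617) → (160.032,153.774) → (130.492,159.162). Open path.

**Shape 4** — `<polygon>` regular polygon, stroke `#ff8800` → cut (S809, F608). Machine vertices: (83.771,189.216) → (86.624,180.612) → (82.557,172.510) → (73.953,169.657) → (65.851,173.724) → (62.998,182.328) → (67.065,190.430) → (75.669,193.283) → (83.771,189.216). Closed: final G1 returns to the first vertex.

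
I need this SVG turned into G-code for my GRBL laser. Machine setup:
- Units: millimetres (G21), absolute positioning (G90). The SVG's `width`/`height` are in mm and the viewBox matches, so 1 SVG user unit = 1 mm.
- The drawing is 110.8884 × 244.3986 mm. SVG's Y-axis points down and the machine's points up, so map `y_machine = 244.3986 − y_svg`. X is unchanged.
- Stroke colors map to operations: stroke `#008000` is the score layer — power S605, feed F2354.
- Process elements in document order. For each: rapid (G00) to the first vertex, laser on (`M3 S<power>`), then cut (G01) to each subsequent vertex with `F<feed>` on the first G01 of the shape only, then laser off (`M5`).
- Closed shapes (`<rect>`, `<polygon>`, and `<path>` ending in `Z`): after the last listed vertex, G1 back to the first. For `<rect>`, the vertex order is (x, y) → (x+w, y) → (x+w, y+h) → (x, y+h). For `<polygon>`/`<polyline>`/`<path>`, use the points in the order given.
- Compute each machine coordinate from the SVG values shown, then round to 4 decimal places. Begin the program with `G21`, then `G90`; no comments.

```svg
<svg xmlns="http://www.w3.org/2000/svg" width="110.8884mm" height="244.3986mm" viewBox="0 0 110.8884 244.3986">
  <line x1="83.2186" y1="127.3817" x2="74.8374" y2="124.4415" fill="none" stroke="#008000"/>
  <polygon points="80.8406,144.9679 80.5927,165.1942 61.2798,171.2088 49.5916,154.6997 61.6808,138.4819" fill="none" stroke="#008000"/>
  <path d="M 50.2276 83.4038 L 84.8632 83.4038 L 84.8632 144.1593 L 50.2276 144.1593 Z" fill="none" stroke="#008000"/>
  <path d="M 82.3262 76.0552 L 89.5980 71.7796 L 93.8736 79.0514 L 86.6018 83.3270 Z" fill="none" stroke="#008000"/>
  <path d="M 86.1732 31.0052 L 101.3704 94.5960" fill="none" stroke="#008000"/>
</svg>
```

1 u = 1 mm; y_m = 244.3986 − y.

[1] `<line>` line segment, #008000→score S605 F2354: (83.2186,117.0169) → (74.8374,119.9571)

[2] `<polygon>` regular polygon, #008000→score S605 F2354: (80.8406,99.4307) → (80.5927,79.2044) → (61.2798,73.1898) → (49.5916,89.6989) → (61.6808,105.9167) → (80.8406,99.4307) (closed)

[3] `<path>` rectangle, #008000→score S605 F2354: (50.2276,160.9948) → (84.8632,160.9948) → (84.8632,100.2393) → (50.2276,100.2393) → (50.2276,160.9948) (closed)

[4] `<path>` regular polygon, #008000→score S605 F2354: (82.3262,168.3434) → (89.5980,172.6190) → (93.8736,165.3472) → (86.6018,161.0716) → (82.3262,168.3434) (closed)

[5] `<path>` line segment, #008000→score S605 F2354: (86.1732,213.3934) → (101.3704,149.8026)

G21
G90
G00 X83.2186 Y117.0169
M3 S605
G01 X74.8374 Y119.9571 F2354
M5
G00 X80.8406 Y99.4307
M3 S605
G01 X80.5927 Y79.2044 F2354
G01 X61.2798 Y73.1898
G01 X49.5916 Y89.6989
G01 X61.6808 Y105.9167
G01 X80.8406 Y99.4307
M5
G00 X50.2276 Y160.9948
M3 S605
G01 X84.8632 Y160.9948 F2354
G01 X84.8632 Y100.2393
G01 X50.2276 Y100.2393
G01 X50.2276 Y160.9948
M5
G00 X82.3262 Y168.3434
M3 S605
G01 X89.5980 Y172.6190 F2354
G01 X93.8736 Y165.3472
G01 X86.6018 Y161.0716
G01 X82.3262 Y168.3434
M5
G00 X86.1732 Y213.3934
M3 S605
G01 X101.3704 Y149.8026 F2354
M5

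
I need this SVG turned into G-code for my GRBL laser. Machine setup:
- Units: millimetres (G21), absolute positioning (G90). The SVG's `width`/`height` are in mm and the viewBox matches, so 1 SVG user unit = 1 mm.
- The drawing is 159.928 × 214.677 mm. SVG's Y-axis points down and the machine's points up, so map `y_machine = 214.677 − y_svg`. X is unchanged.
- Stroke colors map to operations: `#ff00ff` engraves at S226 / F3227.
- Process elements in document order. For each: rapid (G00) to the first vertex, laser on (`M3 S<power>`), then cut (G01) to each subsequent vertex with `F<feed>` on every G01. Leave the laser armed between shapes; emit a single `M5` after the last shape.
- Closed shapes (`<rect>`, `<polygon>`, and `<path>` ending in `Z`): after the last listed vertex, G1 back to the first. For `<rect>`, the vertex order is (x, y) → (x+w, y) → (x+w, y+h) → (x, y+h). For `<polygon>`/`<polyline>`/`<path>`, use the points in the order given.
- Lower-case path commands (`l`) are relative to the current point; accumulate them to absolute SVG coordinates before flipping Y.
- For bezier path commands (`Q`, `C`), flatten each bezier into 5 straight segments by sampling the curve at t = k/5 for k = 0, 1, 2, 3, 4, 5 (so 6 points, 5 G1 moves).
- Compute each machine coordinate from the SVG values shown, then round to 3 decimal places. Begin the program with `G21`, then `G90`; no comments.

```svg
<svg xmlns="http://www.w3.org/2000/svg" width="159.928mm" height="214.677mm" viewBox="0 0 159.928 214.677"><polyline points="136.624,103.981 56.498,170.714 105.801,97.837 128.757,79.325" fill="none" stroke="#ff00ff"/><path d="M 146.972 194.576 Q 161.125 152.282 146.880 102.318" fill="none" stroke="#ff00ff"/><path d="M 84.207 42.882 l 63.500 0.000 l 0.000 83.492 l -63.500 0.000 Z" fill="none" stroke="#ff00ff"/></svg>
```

G21
G90
G00 X136.624 Y110.696
M3 S226
G01 X56.498 Y43.963 F3227
G01 X105.801 Y116.840 F3227
G01 X128.757 Y135.352 F3227
G00 X146.972 Y20.101
M3 S226
G01 X151.497 Y37.325 F3227
G01 X153.751 Y55.163 F3227
G01 X153.732 Y73.615 F3227
G01 X151.442 Y92.680 F3227
G01 X146.880 Y112.359 F3227
G00 X84.207 Y171.795
M3 S226
G01 X147.707 Y171.795 F3227
G01 X147.707 Y88.303 F3227
G01 X84.207 Y88.303 F3227
G01 X84.207 Y171.795 F3227
M5

1 u = 1 mm; y_m = 214.677 − y.

[1] `<polyline>` open polyline, #ff00ff→engrave S226 F3227: (136.624,110.696) → (56.498,43.963) → (105.801,116.840) → (128.757,135.352)

[2] `<path>` quadratic bezier, #ff00ff→engrave S226 F3227: (146.972,20.101) → (151.497,37.325) → (153.751,55.163) → (153.732,73.615) → (151.442,92.680) → (146.880,112.359)

[3] `<path>` rectangle, #ff00ff→engrave S226 F3227: (84.207,171.795) → (147.707,171.795) → (147.707,88.303) → (84.207,88.303) → (84.207,171.795) (closed)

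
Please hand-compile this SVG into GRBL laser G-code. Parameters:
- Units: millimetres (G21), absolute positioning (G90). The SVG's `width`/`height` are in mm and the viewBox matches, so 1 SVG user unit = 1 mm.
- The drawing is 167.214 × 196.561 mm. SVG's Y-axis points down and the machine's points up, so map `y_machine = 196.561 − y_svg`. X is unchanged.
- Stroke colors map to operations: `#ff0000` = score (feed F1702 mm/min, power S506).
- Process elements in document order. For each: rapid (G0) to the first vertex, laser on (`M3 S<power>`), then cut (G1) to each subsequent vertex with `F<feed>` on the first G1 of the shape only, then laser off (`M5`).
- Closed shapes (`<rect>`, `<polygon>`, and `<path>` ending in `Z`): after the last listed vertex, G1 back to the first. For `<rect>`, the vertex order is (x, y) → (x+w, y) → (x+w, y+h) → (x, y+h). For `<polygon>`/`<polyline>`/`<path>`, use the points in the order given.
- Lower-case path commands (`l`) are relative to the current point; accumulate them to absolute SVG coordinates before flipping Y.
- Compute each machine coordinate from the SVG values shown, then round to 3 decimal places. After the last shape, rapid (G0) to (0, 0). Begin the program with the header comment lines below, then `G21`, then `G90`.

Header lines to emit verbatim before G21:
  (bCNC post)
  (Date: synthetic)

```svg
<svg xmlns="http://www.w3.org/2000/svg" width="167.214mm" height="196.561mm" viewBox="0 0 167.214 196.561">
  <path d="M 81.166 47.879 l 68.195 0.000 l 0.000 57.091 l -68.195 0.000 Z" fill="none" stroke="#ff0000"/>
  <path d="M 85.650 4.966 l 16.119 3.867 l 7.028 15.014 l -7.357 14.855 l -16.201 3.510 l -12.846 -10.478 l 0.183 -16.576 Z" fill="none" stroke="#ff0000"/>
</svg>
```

Since the viewBox matches the mm dimensions, user units are millimetres directly. The only transform is the Y-flip y_m = 196.561 − y_svg.

Shape 1 is a rectangle drawn with `<path>`. Its stroke #ff0000 means score at S506, F1702. After flipping Y the toolpath is (81.166,148.682) → (149.361,148.682) → (149.361,91.591) → (81.166,91.591) → (81.166,148.682), returning to the start.

Shape 2 is a regular polygon drawn with `<path>`. Its stroke #ff0000 means score at S506, F1702. After flipping Y the toolpath is (85.650,191.595) → (101.769,187.728) → (108.797,172.714) → (101.440,157.859) → (85.239,154.349) → (72.393,164.827) → (72.576,181.403) → (85.650,191.595), returning to the start.

(bCNC post)
(Date: synthetic)
G21
G90
G0 X81.166 Y148.682
M3 S506
G1 X149.361 Y148.682 F1702
G1 X149.361 Y91.591
G1 X81.166 Y91.591
G1 X81.166 Y148.682
M5
G0 X85.650 Y191.595
M3 S506
G1 X101.769 Y187.728 F1702
G1 X108.797 Y172.714
G1 X101.440 Y157.859
G1 X85.239 Y154.349
G1 X72.393 Y164.827
G1 X72.576 Y181.403
G1 X85.650 Y191.595
M5
G0 X0.000 Y0.000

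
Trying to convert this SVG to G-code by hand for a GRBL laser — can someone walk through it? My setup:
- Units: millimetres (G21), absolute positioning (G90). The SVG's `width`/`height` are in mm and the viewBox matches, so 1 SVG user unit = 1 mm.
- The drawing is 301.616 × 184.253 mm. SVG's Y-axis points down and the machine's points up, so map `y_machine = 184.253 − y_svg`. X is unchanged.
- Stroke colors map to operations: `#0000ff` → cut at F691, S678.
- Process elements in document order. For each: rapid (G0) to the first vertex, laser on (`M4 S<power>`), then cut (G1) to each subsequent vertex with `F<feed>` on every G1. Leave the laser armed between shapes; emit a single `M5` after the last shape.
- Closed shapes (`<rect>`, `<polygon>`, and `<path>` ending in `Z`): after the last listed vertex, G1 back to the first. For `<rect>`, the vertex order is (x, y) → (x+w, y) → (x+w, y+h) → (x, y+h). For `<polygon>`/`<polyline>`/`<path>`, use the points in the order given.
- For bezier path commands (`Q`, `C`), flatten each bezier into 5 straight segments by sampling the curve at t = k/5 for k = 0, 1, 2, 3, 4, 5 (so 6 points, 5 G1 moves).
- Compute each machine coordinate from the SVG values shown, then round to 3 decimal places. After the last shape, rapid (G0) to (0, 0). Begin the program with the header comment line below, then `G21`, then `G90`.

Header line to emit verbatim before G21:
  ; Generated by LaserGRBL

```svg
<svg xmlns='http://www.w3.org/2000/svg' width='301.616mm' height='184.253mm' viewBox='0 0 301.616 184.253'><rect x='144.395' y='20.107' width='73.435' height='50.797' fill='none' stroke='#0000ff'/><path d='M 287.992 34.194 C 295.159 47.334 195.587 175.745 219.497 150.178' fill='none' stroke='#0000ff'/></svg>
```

1 u = 1 mm; y_m = 184.253 − y.

[1] `<rect>` rectangle, #0000ff→cut S678 F691: (144.395,164.146) → (217.830,164.146) → (217.830,113.349) → (144.395,113.349) → (144.395,164.146) (closed)

[2] `<path>` cubic bezier, #0000ff→cut S678 F691: (287.992,150.059) → (281.325,130.496) → (260.092,96.193) → (235.342,60.072) → (218.127,35.058) → (219.497,34.075)

; Generated by LaserGRBL
G21
G90
G0 X144.395 Y164.146
M4 S678
G1 X217.830 Y164.146 F691
G1 X217.830 Y113.349 F691
G1 X144.395 Y113.349 F691
G1 X144.395 Y164.146 F691
G0 X287.992 Y150.059
M4 S678
G1 X281.325 Y130.496 F691
G1 X260.092 Y96.193 F691
G1 X235.342 Y60.072 F691
G1 X218.127 Y35.058 F691
G1 X219.497 Y34.075 F691
M5
G0 X0.000 Y0.000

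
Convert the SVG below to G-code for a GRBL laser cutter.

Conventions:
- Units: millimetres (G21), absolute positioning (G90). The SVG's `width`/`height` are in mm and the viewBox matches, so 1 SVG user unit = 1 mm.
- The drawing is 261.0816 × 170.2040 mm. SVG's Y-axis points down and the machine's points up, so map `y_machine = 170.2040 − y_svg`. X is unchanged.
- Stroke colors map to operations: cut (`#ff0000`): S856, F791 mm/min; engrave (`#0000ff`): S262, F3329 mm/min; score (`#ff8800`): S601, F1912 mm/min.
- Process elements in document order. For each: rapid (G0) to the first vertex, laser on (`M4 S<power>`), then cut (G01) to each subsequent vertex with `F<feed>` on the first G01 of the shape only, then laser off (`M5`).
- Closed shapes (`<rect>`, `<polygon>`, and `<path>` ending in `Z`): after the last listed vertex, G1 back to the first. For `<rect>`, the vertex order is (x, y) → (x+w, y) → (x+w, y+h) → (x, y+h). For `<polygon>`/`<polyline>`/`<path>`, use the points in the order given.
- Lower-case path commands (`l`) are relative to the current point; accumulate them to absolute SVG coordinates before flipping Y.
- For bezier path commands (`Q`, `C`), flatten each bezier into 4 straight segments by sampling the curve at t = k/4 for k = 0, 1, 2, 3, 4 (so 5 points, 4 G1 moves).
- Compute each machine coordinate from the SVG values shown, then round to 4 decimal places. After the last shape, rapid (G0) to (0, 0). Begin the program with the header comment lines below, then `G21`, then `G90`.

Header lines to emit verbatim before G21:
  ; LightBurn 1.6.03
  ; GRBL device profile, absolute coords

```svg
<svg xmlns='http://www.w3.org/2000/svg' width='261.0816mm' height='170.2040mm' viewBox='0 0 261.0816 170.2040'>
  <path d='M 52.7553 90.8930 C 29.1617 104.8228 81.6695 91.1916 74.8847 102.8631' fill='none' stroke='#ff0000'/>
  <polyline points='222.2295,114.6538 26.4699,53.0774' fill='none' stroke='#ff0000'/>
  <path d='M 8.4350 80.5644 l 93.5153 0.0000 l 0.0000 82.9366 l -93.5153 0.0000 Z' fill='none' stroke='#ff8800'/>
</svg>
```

; LightBurn 1.6.03
; GRBL device profile, absolute coords
G21
G90
G0 X52.7553 Y79.3110
M4 S856
G01 X47.2136 Y73.2053 F791
G01 X57.5167 Y72.4791
G01 X70.9715 Y72.1763
G01 X74.8847 Y67.3409
M5
G0 X222.2295 Y55.5502
M4 S856
G01 X26.4699 Y117.1266 F791
M5
G0 X8.4350 Y89.6396
M4 S601
G01 X101.9503 Y89.6396 F1912
G01 X101.9503 Y6.7030
G01 X8.4350 Y6.7030
G01 X8.4350 Y89.6396
M5
G0 X0.0000 Y0.0000

Since the viewBox matches the mm dimensions, user units are millimetres directly. The only transform is the Y-flip y_m = 170.2040 − y_svg.

Shape 1 is a cubic bezier drawn with `<path>`. Its stroke #ff0000 means cut at S856, F791. After flipping Y the toolpath is (52.7553,79.3110) → (47.2136,73.2053) → (57.5167,72.4791) → (70.9715,72.1763) → (74.8847,67.3409).

Shape 2 is a line segment drawn with `<polyline>`. Its stroke #ff0000 means cut at S856, F791. After flipping Y the toolpath is (222.2295,55.5502) → (26.4699,117.1266).

Shape 3 is a rectangle drawn with `<path>`. Its stroke #ff8800 means score at S601, F1912. After flipping Y the toolpath is (8.4350,89.6396) → (101.9503,89.6396) → (101.9503,6.7030) → (8.4350,6.7030) → (8.4350,89.6396), returning to the start.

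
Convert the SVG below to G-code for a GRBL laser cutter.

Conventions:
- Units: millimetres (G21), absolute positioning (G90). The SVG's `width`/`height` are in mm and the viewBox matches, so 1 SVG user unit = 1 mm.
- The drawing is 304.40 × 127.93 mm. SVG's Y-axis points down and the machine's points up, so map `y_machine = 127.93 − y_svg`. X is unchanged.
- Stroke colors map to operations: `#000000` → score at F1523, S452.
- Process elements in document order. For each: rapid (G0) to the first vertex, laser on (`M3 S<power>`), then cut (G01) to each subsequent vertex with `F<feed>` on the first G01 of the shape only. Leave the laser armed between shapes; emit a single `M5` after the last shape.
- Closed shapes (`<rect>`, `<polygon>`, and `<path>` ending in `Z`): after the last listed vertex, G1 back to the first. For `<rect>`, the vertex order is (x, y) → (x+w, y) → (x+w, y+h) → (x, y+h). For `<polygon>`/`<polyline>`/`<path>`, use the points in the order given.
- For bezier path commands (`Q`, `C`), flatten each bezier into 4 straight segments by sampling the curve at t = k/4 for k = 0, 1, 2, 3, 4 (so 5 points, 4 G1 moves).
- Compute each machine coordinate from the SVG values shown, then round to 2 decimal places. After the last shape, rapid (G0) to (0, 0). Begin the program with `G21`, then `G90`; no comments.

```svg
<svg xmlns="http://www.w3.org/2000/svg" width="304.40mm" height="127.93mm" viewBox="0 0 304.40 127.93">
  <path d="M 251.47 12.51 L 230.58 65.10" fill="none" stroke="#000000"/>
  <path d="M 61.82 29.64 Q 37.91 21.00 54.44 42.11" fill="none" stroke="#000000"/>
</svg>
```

Since the viewBox matches the mm dimensions, user units are millimetres directly. The only transform is the Y-flip y_m = 127.93 − y_svg.

Shape 1 is a line segment drawn with `<path>`. Its stroke #000000 means score at S452, F1523. After flipping Y the toolpath is (251.47,115.42) → (230.58,62.83).

Shape 2 is a quadratic bezier drawn with `<path>`. Its stroke #000000 means score at S452, F1523. After flipping Y the toolpath is (61.82,98.29) → (52.39,100.75) → (48.02,99.49) → (48.70,94.52) → (54.44,85.82).

G21
G90
G0 X251.47 Y115.42
M3 S452
G01 X230.58 Y62.83 F1523
G0 X61.82 Y98.29
M3 S452
G01 X52.39 Y100.75 F1523
G01 X48.02 Y99.49
G01 X48.70 Y94.52
G01 X54.44 Y85.82
M5
G0 X0.00 Y0.00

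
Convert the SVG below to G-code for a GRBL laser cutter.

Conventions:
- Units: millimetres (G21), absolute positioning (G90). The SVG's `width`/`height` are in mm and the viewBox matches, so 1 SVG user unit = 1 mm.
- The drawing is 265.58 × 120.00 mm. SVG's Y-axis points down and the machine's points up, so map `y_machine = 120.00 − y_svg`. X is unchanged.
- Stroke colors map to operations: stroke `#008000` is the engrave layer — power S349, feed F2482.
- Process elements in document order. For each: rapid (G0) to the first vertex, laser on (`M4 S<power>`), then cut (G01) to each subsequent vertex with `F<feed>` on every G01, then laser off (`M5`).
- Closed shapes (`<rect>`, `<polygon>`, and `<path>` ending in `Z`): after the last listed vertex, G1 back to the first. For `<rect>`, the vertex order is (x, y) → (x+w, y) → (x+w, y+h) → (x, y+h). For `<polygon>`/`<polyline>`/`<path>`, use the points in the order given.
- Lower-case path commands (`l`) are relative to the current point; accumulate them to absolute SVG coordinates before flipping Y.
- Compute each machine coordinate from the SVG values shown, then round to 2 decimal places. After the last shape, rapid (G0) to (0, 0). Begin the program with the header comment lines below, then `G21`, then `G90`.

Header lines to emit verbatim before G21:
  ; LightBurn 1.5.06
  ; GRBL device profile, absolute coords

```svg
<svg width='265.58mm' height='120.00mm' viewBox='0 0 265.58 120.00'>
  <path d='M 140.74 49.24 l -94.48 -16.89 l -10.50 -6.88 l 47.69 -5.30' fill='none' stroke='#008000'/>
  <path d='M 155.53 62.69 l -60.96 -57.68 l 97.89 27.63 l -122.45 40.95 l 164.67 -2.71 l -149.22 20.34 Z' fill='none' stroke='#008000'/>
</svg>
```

1 u = 1 mm; y_m = 120.00 − y.

[1] `<path>` open polyline, #008000→engrave S349 F2482: (140.74,70.76) → (46.26,87.65) → (35.76,94.53) → (83.45,99.83)

[2] `<path>` closed polygon, #008000→engrave S349 F2482: (155.53,57.31) → (94.57,114.99) → (192.46,87.36) → (70.01,46.41) → (234.68,49.12) → (85.46,28.78) → (155.53,57.31) (closed)

; LightBurn 1.5.06
; GRBL device profile, absolute coords
G21
G90
G0 X140.74 Y70.76
M4 S349
G01 X46.26 Y87.65 F2482
G01 X35.76 Y94.53 F2482
G01 X83.45 Y99.83 F2482
M5
G0 X155.53 Y57.31
M4 S349
G01 X94.57 Y114.99 F2482
G01 X192.46 Y87.36 F2482
G01 X70.01 Y46.41 F2482
G01 X234.68 Y49.12 F2482
G01 X85.46 Y28.78 F2482
G01 X155.53 Y57.31 F2482
M5
G0 X0.00 Y0.00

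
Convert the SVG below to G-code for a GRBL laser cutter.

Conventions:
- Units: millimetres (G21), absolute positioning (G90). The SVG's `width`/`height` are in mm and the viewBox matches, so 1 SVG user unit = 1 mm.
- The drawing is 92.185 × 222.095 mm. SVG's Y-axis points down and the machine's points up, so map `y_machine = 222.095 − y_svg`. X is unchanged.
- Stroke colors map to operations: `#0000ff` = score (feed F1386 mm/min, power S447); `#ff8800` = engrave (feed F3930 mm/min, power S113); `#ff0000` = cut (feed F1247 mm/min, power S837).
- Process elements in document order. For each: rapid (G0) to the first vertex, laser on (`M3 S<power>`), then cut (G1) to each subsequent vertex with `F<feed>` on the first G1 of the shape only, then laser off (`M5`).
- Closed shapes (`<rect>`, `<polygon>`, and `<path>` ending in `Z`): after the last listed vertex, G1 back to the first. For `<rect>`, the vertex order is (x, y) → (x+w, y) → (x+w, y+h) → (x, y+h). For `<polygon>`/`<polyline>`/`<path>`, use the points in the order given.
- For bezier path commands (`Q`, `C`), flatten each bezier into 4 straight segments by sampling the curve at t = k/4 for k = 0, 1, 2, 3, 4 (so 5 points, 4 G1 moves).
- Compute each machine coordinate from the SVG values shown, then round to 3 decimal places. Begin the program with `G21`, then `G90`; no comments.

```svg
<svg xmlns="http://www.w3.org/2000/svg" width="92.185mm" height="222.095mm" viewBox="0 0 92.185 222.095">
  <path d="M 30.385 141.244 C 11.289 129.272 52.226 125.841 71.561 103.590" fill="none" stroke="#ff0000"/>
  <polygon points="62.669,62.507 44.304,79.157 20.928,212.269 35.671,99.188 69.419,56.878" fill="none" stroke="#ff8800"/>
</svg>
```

Since the viewBox matches the mm dimensions, user units are millimetres directly. The only transform is the Y-flip y_m = 222.095 − y_svg.

Shape 1 is a cubic bezier drawn with `<path>`. Its stroke #ff0000 means cut at S837, F1247. After flipping Y the toolpath is (30.385,80.851) → (26.044,88.656) → (36.561,95.823) → (54.285,104.918) → (71.561,118.505).

Shape 2 is a closed polygon drawn with `<polygon>`. Its stroke #ff8800 means engrave at S113, F3930. After flipping Y the toolpath is (62.669,159.588) → (44.304,142.938) → (20.928,9.826) → (35.671,122.907) → (69.419,165.217) → (62.669,159.588), returning to the start.

G21
G90
G0 X30.385 Y80.851
M3 S837
G1 X26.044 Y88.656 F1247
G1 X36.561 Y95.823
G1 X54.285 Y104.918
G1 X71.561 Y118.505
M5
G0 X62.669 Y159.588
M3 S113
G1 X44.304 Y142.938 F3930
G1 X20.928 Y9.826
G1 X35.671 Y122.907
G1 X69.419 Y165.217
G1 X62.669 Y159.588
M5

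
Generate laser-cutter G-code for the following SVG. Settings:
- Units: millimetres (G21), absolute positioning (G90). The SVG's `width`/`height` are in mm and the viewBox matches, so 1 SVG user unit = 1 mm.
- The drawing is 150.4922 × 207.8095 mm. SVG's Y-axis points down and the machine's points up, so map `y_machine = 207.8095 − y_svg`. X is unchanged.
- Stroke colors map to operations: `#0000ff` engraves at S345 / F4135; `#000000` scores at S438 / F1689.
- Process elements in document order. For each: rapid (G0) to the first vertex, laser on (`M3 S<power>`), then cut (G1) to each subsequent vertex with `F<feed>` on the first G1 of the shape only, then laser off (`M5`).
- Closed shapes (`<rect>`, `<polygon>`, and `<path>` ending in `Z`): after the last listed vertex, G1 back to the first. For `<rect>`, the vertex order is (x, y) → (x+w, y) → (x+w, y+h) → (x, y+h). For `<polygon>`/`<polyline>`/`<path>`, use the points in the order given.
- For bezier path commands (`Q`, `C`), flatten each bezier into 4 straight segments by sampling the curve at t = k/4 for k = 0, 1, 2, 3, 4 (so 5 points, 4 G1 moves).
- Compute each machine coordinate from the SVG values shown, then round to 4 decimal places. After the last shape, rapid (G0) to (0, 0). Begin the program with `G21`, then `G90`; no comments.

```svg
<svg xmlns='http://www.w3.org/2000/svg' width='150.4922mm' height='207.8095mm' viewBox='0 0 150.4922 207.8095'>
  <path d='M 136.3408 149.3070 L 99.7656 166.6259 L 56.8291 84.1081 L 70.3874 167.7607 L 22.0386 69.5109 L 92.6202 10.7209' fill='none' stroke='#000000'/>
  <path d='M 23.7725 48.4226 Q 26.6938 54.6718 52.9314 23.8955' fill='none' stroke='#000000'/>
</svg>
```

1 u = 1 mm; y_m = 207.8095 − y.

[1] `<path>` open polyline, #000000→score S438 F1689: (136.3408,58.5025) → (99.7656,41.1836) → (56.8291,123.7014) → (70.3874,40.0488) → (22.0386,138.2986) → (92.6202,197.0886)

[2] `<path>` quadratic bezier, #000000→score S438 F1689: (23.7725,159.3869) → (26.6904,158.5764) → (32.5229,162.3941) → (41.2699,170.8399) → (52.9314,183.9140)

G21
G90
G0 X136.3408 Y58.5025
M3 S438
G1 X99.7656 Y41.1836 F1689
G1 X56.8291 Y123.7014
G1 X70.3874 Y40.0488
G1 X22.0386 Y138.2986
G1 X92.6202 Y197.0886
M5
G0 X23.7725 Y159.3869
M3 S438
G1 X26.6904 Y158.5764 F1689
G1 X32.5229 Y162.3941
G1 X41.2699 Y170.8399
G1 X52.9314 Y183.9140
M5
G0 X0.0000 Y0.0000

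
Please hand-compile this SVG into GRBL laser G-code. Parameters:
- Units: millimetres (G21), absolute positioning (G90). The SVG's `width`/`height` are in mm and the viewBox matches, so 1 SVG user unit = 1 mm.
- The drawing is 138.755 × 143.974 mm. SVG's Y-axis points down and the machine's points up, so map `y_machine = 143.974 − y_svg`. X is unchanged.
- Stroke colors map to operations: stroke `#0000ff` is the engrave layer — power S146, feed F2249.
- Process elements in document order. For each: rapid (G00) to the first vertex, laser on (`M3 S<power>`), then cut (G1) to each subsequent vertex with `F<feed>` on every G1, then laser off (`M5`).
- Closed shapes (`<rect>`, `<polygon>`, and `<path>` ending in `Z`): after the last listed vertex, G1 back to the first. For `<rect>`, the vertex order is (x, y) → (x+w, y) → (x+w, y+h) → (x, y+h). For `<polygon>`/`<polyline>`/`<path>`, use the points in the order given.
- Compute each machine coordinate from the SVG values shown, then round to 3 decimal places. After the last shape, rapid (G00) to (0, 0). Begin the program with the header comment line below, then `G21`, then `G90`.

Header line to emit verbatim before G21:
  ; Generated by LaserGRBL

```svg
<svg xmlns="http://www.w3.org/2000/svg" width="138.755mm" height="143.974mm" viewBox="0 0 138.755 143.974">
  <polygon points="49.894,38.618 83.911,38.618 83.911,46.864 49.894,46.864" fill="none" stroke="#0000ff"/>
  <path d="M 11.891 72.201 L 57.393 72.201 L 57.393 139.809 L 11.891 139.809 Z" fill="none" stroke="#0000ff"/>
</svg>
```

; Generated by LaserGRBL
G21
G90
G00 X49.894 Y105.356
M3 S146
G1 X83.911 Y105.356 F2249
G1 X83.911 Y97.110 F2249
G1 X49.894 Y97.110 F2249
G1 X49.894 Y105.356 F2249
M5
G00 X11.891 Y71.773
M3 S146
G1 X57.393 Y71.773 F2249
G1 X57.393 Y4.165 F2249
G1 X11.891 Y4.165 F2249
G1 X11.891 Y71.773 F2249
M5
G00 X0.000 Y0.000

viewBox `0 0 138.755 143.974` with mm width/height → 1 unit = 1 mm. Flip: y_m = 143.974 − y_svg.

**Shape 1** — `<polygon>` rectangle, stroke `#0000ff` → engrave (S146, F2249). Machine vertices: (49.894,105.356) → (83.911,105.356) → (83.911,97.110) → (49.894,97.110) → (49.894,105.356). Closed: final G1 returns to the first vertex.

**Shape 2** — `<path>` rectangle, stroke `#0000ff` → engrave (S146, F2249). Machine vertices: (11.891,71.773) → (57.393,71.773) → (57.393,4.165) → (11.891,4.165) → (11.891,71.773). Closed: final G1 returns to the first vertex.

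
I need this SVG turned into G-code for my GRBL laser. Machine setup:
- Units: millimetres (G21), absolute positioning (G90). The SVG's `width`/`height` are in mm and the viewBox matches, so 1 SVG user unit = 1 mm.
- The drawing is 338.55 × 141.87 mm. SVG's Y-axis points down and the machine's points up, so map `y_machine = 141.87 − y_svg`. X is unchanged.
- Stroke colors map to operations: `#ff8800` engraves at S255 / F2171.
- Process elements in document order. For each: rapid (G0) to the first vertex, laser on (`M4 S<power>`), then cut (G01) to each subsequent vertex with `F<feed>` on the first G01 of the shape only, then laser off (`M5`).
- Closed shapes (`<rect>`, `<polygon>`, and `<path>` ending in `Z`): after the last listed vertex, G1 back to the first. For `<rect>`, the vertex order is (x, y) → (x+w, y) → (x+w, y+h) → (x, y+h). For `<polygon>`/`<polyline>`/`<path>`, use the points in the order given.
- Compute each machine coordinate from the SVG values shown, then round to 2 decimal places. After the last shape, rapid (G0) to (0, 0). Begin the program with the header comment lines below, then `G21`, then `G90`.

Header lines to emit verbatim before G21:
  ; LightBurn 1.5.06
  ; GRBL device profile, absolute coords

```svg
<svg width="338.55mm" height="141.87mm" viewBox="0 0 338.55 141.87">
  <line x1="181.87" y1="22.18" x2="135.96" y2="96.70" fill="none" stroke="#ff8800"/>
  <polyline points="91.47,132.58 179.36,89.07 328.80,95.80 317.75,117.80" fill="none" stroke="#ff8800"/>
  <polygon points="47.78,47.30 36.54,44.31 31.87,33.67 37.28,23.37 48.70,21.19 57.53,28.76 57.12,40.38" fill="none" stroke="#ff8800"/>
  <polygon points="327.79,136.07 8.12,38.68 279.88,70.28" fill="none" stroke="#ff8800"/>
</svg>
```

1 u = 1 mm; y_m = 141.87 − y.

[1] `<line>` line segment, #ff8800→engrave S255 F2171: (181.87,119.69) → (135.96,45.17)

[2] `<polyline>` open polyline, #ff8800→engrave S255 F2171: (91.47,9.29) → (179.36,52.80) → (328.80,46.07) → (317.75,24.07)

[3] `<polygon>` regular polygon, #ff8800→engrave S255 F2171: (47.78,94.57) → (36.54,97.56) → (31.87,108.20) → (37.28,118.50) → (48.70,120.68) → (57.53,113.11) → (57.12,101.49) → (47.78,94.57) (closed)

[4] `<polygon>` closed polygon, #ff8800→engrave S255 F2171: (327.79,5.80) → (8.12,103.19) → (279.88,71.59) → (327.79,5.80) (closed)

; LightBurn 1.5.06
; GRBL device profile, absolute coords
G21
G90
G0 X181.87 Y119.69
M4 S255
G01 X135.96 Y45.17 F2171
M5
G0 X91.47 Y9.29
M4 S255
G01 X179.36 Y52.80 F2171
G01 X328.80 Y46.07
G01 X317.75 Y24.07
M5
G0 X47.78 Y94.57
M4 S255
G01 X36.54 Y97.56 F2171
G01 X31.87 Y108.20
G01 X37.28 Y118.50
G01 X48.70 Y120.68
G01 X57.53 Y113.11
G01 X57.12 Y101.49
G01 X47.78 Y94.57
M5
G0 X327.79 Y5.80
M4 S255
G01 X8.12 Y103.19 F2171
G01 X279.88 Y71.59
G01 X327.79 Y5.80
M5
G0 X0.00 Y0.00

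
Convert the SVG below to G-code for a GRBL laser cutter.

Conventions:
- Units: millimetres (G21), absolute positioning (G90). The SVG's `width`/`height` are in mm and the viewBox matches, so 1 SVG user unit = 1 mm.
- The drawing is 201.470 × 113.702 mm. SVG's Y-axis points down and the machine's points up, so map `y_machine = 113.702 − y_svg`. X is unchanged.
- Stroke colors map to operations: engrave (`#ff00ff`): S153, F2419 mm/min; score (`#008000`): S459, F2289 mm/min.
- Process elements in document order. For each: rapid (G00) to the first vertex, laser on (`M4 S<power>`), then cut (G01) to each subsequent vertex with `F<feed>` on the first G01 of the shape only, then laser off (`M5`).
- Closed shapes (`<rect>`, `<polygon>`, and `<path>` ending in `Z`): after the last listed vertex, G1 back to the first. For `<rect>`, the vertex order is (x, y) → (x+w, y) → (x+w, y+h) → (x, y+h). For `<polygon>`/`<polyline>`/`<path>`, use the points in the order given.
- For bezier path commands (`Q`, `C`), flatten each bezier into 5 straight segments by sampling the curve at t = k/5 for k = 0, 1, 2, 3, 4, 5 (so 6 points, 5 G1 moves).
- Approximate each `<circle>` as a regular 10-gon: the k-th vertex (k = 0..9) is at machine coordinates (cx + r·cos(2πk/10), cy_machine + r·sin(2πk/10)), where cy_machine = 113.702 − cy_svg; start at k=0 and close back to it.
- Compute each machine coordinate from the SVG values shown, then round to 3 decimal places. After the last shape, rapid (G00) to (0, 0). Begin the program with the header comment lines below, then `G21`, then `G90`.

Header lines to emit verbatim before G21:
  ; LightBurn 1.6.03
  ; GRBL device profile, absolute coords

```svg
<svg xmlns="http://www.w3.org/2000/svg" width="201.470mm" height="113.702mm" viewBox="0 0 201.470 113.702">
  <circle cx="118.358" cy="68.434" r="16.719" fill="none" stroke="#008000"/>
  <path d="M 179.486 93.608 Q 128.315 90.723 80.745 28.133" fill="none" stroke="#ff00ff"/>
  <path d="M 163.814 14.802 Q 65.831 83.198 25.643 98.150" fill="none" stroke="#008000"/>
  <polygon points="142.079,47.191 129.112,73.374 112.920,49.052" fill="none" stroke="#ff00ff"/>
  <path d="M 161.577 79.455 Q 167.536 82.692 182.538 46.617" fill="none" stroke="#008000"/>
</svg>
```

; LightBurn 1.6.03
; GRBL device profile, absolute coords
G21
G90
G00 X135.077 Y45.268
M4 S459
G01 X131.884 Y55.095 F2289
G01 X123.524 Y61.169
G01 X113.192 Y61.169
G01 X104.832 Y55.095
G01 X101.639 Y45.268
G01 X104.832 Y35.441
G01 X113.192 Y29.367
G01 X123.524 Y29.367
G01 X131.884 Y35.441
G01 X135.077 Y45.268
M5
G00 X179.486 Y20.094
M4 S153
G01 X159.162 Y23.636 F2419
G01 X139.125 Y31.955
G01 X119.377 Y45.050
G01 X99.917 Y62.921
G01 X80.745 Y85.569
M5
G00 X163.814 Y98.900
M4 S459
G01 X126.933 Y73.679 F2289
G01 X94.675 Y52.734
G01 X67.041 Y36.065
G01 X44.030 Y23.671
G01 X25.643 Y15.552
M5
G00 X142.079 Y66.511
M4 S153
G01 X129.112 Y40.328 F2419
G01 X112.920 Y64.650
G01 X142.079 Y66.511
M5
G00 X161.577 Y34.247
M4 S459
G01 X164.322 Y34.525 F2289
G01 X167.791 Y37.947
G01 X171.983 Y44.515
G01 X176.899 Y54.227
G01 X182.538 Y67.085
M5
G00 X0.000 Y0.000

Since the viewBox matches the mm dimensions, user units are millimetres directly. The only transform is the Y-flip y_m = 113.702 − y_svg.

Shape 1 is a circle drawn with `<circle>`. Its stroke #008000 means score at S459, F2289. After flipping Y the toolpath is (135.077,45.268) → (131.884,55.095) → (123.524,61.169) → (113.192,61.169) → (104.832,55.095) → (101.639,45.268) → (104.832,35.441) → (113.192,29.367) → (123.524,29.367) → (131.884,35.441) → (135.077,45.268), returning to the start.

Shape 2 is a quadratic bezier drawn with `<path>`. Its stroke #ff00ff means engrave at S153, F2419. After flipping Y the toolpath is (179.486,20.094) → (159.162,23.636) → (139.125,31.955) → (119.377,45.050) → (99.917,62.921) → (80.745,85.569).

Shape 3 is a quadratic bezier drawn with `<path>`. Its stroke #008000 means score at S459, F2289. After flipping Y the toolpath is (163.814,98.900) → (126.933,73.679) → (94.675,52.734) → (67.041,36.065) → (44.030,23.671) → (25.643,15.552).

Shape 4 is a regular polygon drawn with `<polygon>`. Its stroke #ff00ff means engrave at S153, F2419. After flipping Y the toolpath is (142.079,66.511) → (129.112,40.328) → (112.920,64.650) → (142.079,66.511), returning to the start.

Shape 5 is a quadratic bezier drawn with `<path>`. Its stroke #008000 means score at S459, F2289. After flipping Y the toolpath is (161.577,34.247) → (164.322,34.525) → (167.791,37.947) → (171.983,44.515) → (176.899,54.227) → (182.538,67.085).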